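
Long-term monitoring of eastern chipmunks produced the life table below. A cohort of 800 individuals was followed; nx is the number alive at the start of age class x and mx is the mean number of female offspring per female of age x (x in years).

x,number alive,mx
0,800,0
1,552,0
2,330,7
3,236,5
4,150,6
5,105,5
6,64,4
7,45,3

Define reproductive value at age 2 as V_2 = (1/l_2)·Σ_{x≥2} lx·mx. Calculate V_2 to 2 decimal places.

lx = nx/n0 = nx/800: 1, 0.69, 0.4125, 0.295, 0.1875, 0.13125, 0.08, 0.05625
lx·mx for x ≥ 2: 2.8875, 1.475, 1.125, 0.65625, 0.32, 0.16875 → sum = 6.6325
V_2 = 6.6325 / l_2 = 6.6325 / 0.4125 = 16.078788… → 16.08

16.08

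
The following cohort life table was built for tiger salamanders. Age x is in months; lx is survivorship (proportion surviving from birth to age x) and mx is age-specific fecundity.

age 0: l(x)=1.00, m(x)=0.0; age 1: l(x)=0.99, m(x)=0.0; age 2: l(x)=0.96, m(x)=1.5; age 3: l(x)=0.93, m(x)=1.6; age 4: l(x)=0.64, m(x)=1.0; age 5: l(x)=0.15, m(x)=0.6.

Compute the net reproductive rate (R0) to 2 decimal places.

lx·mx by age: 0, 0, 1.44, 1.488, 0.64, 0.09
R0 = Σ lx·mx = 3.658 → 3.66

3.66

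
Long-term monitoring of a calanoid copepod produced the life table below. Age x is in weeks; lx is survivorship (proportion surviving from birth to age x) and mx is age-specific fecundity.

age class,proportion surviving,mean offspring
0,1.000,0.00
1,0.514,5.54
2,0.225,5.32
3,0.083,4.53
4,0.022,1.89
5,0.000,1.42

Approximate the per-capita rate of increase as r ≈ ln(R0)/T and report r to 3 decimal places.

1.021

R0 = Σ lx·mx = 0 + 2.84756 + 1.197 + 0.37599 + 0.04158 + 0 = 4.46213
Σ x·lx·mx = 6.53585; T = 6.53585/4.46213 = 1.46474…
r ≈ ln(R0)/T = ln(4.46213)/1.46474… = 1.02109… → 1.021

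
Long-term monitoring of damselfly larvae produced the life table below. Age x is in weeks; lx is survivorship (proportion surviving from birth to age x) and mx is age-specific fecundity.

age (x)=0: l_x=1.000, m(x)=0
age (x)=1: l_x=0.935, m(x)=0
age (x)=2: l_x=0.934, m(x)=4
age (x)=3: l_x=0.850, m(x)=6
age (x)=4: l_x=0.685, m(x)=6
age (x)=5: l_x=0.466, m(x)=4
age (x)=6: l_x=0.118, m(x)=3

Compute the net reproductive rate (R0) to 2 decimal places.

15.16

lx·mx by age: 0, 0, 3.736, 5.1, 4.11, 1.864, 0.354
R0 = Σ lx·mx = 15.164 → 15.16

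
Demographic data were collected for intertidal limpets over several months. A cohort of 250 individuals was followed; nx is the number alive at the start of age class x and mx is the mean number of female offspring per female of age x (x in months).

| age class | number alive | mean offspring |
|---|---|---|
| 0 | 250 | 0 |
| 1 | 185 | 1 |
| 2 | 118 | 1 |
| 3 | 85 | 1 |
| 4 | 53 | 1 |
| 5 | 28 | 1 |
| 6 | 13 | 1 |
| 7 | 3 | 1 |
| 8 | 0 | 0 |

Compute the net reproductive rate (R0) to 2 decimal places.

lx = nx/n0 = nx/250: 1, 0.74, 0.472, 0.34, 0.212, 0.112, 0.052, 0.012, 0
lx·mx by age: 0, 0.74, 0.472, 0.34, 0.212, 0.112, 0.052, 0.012, 0
R0 = Σ lx·mx = 1.94 → 1.94

1.94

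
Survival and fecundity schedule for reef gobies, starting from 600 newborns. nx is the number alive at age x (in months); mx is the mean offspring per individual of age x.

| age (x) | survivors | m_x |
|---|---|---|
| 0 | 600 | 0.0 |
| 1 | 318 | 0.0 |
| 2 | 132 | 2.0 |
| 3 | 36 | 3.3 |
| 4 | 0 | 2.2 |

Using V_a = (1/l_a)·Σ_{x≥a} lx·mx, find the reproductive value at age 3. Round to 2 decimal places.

lx = nx/n0 = nx/600: 1, 0.53, 0.22, 0.06, 0
lx·mx for x ≥ 3: 0.198, 0 → sum = 0.198
V_3 = 0.198 / l_3 = 0.198 / 0.06 = 3.3 → 3.30

3.30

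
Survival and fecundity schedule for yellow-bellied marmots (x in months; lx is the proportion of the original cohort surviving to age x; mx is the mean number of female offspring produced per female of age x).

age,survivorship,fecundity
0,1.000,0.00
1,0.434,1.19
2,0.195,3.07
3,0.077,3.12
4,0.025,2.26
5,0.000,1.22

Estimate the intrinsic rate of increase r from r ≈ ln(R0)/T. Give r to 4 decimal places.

R0 = Σ lx·mx = 0 + 0.51646 + 0.59865 + 0.24024 + 0.0565 + 0 = 1.41185
Σ x·lx·mx = 2.66048; T = 2.66048/1.41185 = 1.88439…
r ≈ ln(R0)/T = ln(1.41185)/1.88439… = 0.18303… → 0.1830

0.1830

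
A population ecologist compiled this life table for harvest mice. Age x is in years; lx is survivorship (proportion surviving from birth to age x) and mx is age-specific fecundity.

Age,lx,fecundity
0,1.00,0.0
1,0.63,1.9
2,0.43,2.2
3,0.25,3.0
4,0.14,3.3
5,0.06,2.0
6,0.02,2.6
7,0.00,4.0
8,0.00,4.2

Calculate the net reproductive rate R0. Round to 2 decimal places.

lx·mx by age: 0, 1.197, 0.946, 0.75, 0.462, 0.12, 0.052, 0, 0
R0 = Σ lx·mx = 3.527 → 3.53

3.53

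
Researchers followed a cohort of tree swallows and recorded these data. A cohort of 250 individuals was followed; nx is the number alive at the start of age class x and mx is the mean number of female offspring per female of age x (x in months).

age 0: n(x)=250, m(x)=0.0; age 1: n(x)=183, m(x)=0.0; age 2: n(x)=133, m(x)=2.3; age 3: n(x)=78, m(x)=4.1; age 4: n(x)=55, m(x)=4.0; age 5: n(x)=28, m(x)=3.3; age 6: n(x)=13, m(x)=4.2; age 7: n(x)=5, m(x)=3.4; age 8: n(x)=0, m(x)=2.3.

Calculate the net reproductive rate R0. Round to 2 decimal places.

lx = nx/n0 = nx/250: 1, 0.732, 0.532, 0.312, 0.22, 0.112, 0.052, 0.02, 0
lx·mx by age: 0, 0, 1.2236, 1.2792, 0.88, 0.3696, 0.2184, 0.068, 0
R0 = Σ lx·mx = 4.0388 → 4.04

4.04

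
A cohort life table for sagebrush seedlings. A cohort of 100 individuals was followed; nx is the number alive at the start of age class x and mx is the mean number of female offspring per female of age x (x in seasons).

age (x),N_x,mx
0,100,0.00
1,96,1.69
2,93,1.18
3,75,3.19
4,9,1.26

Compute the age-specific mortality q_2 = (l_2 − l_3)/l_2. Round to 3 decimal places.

lx = nx/n0 = nx/100: 1, 0.96, 0.93, 0.75, 0.09
q_2 = (l_2 − l_3) / l_2 = (0.93 − 0.75) / 0.93
     = 0.18 / 0.93 = 0.193548… → 0.194

0.194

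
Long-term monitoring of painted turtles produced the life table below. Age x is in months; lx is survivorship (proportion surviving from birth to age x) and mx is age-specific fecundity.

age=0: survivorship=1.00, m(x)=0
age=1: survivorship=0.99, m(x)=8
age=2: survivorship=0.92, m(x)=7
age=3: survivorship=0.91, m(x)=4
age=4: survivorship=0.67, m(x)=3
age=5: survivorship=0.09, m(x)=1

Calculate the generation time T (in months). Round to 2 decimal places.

lx·mx: 0, 7.92, 6.44, 3.64, 2.01, 0.09 → R0 = 20.1
x·lx·mx: 0, 7.92, 12.88, 10.92, 8.04, 0.45 → Σ = 40.21
T = 40.21 / 20.1 = 2.000498… → 2.00

2.00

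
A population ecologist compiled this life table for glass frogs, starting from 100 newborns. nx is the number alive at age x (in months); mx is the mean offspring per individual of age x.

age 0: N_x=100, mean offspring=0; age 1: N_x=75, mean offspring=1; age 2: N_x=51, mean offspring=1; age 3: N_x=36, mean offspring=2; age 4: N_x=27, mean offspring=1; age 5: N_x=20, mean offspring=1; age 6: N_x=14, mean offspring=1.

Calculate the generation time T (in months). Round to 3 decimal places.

2.645

lx = nx/n0 = nx/100: 1, 0.75, 0.51, 0.36, 0.27, 0.2, 0.14
lx·mx: 0, 0.75, 0.51, 0.72, 0.27, 0.2, 0.14 → R0 = 2.59
x·lx·mx: 0, 0.75, 1.02, 2.16, 1.08, 1, 0.84 → Σ = 6.85
T = 6.85 / 2.59 = 2.644788… → 2.645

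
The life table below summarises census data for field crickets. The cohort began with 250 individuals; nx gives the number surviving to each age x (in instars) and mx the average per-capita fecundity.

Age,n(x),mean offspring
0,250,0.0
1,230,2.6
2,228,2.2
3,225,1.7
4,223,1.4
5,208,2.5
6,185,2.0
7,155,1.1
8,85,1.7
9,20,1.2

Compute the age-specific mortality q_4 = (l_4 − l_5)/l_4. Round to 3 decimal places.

0.067

lx = nx/n0 = nx/250: 1, 0.92, 0.912, 0.9, 0.892, 0.832, 0.74, 0.62, 0.34, 0.08
q_4 = (l_4 − l_5) / l_4 = (0.892 − 0.832) / 0.892
     = 0.06 / 0.892 = 0.067265… → 0.067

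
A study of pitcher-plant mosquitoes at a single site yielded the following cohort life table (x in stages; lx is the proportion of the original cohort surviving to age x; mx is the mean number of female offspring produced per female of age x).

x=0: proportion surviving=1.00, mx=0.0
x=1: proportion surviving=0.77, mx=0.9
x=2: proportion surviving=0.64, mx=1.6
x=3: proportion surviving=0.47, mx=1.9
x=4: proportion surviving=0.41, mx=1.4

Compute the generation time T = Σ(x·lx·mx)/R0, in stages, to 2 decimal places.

2.42

lx·mx: 0, 0.693, 1.024, 0.893, 0.574 → R0 = 3.184
x·lx·mx: 0, 0.693, 2.048, 2.679, 2.296 → Σ = 7.716
T = 7.716 / 3.184 = 2.423367… → 2.42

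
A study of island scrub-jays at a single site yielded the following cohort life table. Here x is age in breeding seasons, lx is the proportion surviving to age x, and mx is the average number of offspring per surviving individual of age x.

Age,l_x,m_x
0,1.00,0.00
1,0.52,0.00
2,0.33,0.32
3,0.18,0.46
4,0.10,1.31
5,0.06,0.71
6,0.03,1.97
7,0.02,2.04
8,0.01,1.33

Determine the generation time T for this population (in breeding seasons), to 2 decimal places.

lx·mx: 0, 0, 0.1056, 0.0828, 0.131, 0.0426, 0.0591, 0.0408, 0.0133 → R0 = 0.4752
x·lx·mx: 0, 0, 0.2112, 0.2484, 0.524, 0.213, 0.3546, 0.2856, 0.1064 → Σ = 1.9432
T = 1.9432 / 0.4752 = 4.089226… → 4.09

4.09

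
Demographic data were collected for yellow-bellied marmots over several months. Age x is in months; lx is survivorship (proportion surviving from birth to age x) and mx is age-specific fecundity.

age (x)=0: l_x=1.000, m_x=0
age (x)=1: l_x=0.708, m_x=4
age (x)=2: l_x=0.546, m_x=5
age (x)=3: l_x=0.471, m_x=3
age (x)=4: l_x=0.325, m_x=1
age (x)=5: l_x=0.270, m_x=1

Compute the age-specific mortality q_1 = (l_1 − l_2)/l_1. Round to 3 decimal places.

q_1 = (l_1 − l_2) / l_1 = (0.708 − 0.546) / 0.708
     = 0.162 / 0.708 = 0.228814… → 0.229

0.229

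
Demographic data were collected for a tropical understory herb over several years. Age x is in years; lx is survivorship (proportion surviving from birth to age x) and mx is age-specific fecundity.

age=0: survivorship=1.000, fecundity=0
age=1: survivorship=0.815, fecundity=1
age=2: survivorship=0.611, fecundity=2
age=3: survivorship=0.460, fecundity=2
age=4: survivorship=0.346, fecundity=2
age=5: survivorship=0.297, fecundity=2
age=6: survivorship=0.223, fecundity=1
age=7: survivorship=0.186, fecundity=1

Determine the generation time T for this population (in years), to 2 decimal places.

3.09

lx·mx: 0, 0.815, 1.222, 0.92, 0.692, 0.594, 0.223, 0.186 → R0 = 4.652
x·lx·mx: 0, 0.815, 2.444, 2.76, 2.768, 2.97, 1.338, 1.302 → Σ = 14.397
T = 14.397 / 4.652 = 3.094798… → 3.09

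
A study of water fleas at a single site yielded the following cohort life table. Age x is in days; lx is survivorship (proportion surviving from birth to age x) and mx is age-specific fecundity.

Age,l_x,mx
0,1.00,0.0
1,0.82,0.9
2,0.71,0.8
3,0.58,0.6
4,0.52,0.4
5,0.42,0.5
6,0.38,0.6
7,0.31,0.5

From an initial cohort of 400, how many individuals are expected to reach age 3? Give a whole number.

Expected survivors = N0 · l_3 = 400 × 0.58 = 232 → 232

232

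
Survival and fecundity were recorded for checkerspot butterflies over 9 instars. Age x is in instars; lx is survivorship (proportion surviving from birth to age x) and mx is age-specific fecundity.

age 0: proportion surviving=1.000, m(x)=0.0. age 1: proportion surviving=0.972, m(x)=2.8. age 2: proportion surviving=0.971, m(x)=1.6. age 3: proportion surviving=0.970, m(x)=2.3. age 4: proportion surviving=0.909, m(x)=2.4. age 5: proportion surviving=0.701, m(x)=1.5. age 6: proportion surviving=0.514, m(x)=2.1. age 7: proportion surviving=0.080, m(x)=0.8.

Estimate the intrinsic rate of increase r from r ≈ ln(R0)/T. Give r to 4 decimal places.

0.7771

R0 = Σ lx·mx = 0 + 2.7216 + 1.5536 + 2.231 + 2.1816 + 1.0515 + 1.0794 + 0.064 = 10.8827
Σ x·lx·mx = 33.4301; T = 33.4301/10.8827 = 3.07186…
r ≈ ln(R0)/T = ln(10.8827)/3.07186… = 0.777111… → 0.7771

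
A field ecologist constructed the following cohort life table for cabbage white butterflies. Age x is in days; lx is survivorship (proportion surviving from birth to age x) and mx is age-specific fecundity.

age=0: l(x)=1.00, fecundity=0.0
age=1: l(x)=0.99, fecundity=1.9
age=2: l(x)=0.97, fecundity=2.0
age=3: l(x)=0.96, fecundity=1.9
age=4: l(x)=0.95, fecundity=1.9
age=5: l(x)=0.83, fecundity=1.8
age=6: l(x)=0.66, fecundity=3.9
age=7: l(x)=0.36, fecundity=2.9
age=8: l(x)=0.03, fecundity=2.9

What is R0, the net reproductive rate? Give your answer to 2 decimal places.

12.65

lx·mx by age: 0, 1.881, 1.94, 1.824, 1.805, 1.494, 2.574, 1.044, 0.087
R0 = Σ lx·mx = 12.649 → 12.65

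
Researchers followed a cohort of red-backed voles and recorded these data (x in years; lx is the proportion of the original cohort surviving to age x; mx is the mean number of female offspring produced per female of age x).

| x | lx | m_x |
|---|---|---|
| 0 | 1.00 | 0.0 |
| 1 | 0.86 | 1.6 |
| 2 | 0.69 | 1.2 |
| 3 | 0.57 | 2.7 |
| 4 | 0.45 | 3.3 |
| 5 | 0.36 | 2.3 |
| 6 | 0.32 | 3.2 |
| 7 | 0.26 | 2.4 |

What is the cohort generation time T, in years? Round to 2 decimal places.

3.67

lx·mx: 0, 1.376, 0.828, 1.539, 1.485, 0.828, 1.024, 0.624 → R0 = 7.704
x·lx·mx: 0, 1.376, 1.656, 4.617, 5.94, 4.14, 6.144, 4.368 → Σ = 28.241
T = 28.241 / 7.704 = 3.665758… → 3.67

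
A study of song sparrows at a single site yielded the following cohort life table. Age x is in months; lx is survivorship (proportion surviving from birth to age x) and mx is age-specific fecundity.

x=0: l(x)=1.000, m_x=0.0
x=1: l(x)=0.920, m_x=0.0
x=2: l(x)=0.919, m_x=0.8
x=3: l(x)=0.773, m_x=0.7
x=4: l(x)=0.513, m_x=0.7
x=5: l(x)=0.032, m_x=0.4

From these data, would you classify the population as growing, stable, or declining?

R0 = Σ lx·mx = 0 + 0 + 0.7352 + 0.5411 + 0.3591 + 0.0128 = 1.6482
R0 > 1, so the population is growing.

growing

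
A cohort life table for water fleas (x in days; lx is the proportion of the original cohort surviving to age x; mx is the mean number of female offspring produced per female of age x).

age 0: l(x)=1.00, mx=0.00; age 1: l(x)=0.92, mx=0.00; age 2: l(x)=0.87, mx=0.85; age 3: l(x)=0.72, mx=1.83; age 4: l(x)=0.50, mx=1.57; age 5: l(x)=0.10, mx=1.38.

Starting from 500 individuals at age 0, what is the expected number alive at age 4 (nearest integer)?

250

Expected survivors = N0 · l_4 = 500 × 0.50 = 250 → 250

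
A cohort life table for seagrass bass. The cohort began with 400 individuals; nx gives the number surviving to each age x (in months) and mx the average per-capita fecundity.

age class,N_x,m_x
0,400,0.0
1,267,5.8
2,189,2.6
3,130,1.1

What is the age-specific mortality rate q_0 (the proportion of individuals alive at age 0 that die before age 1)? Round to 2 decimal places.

lx = nx/n0 = nx/400: 1, 0.6675, 0.4725, 0.325
q_0 = (l_0 − l_1) / l_0 = (1 − 0.6675) / 1
     = 0.3325 / 1 = 0.3325 → 0.33

0.33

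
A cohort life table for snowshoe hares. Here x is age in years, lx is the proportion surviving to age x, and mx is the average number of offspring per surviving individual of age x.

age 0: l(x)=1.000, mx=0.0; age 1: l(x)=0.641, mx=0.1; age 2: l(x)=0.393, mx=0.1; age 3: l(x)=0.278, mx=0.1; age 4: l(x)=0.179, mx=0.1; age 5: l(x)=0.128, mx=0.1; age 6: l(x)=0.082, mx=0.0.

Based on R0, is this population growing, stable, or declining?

declining

R0 = Σ lx·mx = 0 + 0.0641 + 0.0393 + 0.0278 + 0.0179 + 0.0128 + 0 = 0.1619
R0 < 1, so the population is declining.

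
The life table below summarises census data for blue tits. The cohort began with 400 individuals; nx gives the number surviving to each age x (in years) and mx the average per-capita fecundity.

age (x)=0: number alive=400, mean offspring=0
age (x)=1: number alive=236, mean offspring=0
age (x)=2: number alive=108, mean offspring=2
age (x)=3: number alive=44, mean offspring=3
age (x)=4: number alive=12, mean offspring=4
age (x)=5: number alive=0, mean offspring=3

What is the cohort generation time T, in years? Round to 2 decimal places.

lx = nx/n0 = nx/400: 1, 0.59, 0.27, 0.11, 0.03, 0
lx·mx: 0, 0, 0.54, 0.33, 0.12, 0 → R0 = 0.99
x·lx·mx: 0, 0, 1.08, 0.99, 0.48, 0 → Σ = 2.55
T = 2.55 / 0.99 = 2.575758… → 2.58

2.58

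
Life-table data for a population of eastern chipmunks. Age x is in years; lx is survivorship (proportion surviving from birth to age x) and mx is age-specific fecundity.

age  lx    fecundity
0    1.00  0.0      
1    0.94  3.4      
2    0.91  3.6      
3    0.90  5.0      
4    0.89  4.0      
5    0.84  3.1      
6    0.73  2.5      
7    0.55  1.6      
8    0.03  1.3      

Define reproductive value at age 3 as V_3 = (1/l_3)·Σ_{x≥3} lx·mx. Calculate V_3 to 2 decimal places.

14.90

lx·mx for x ≥ 3: 4.5, 3.56, 2.604, 1.825, 0.88, 0.039 → sum = 13.408
V_3 = 13.408 / l_3 = 13.408 / 0.9 = 14.897778… → 14.90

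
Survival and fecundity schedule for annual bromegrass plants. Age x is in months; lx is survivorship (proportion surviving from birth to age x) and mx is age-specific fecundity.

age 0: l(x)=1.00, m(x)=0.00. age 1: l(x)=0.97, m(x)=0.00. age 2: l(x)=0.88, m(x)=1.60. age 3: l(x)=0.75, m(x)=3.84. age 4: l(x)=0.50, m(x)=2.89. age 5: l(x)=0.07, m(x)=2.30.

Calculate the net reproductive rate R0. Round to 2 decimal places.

5.89

lx·mx by age: 0, 0, 1.408, 2.88, 1.445, 0.161
R0 = Σ lx·mx = 5.894 → 5.89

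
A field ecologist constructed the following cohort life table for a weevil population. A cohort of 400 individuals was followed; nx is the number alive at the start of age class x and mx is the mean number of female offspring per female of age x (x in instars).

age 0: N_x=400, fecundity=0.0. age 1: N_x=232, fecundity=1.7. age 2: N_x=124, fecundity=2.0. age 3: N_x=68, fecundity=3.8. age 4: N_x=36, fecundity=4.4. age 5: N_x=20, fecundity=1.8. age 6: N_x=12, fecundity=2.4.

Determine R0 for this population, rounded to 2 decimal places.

2.81

lx = nx/n0 = nx/400: 1, 0.58, 0.31, 0.17, 0.09, 0.05, 0.03
lx·mx by age: 0, 0.986, 0.62, 0.646, 0.396, 0.09, 0.072
R0 = Σ lx·mx = 2.81 → 2.81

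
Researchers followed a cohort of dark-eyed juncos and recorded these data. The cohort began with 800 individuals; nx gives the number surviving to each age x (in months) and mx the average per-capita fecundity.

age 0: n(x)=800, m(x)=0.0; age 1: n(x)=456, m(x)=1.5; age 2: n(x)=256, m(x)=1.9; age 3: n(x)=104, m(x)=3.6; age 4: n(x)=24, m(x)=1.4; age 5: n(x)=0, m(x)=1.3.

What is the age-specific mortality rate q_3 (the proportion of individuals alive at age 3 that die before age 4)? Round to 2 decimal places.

lx = nx/n0 = nx/800: 1, 0.57, 0.32, 0.13, 0.03, 0
q_3 = (l_3 − l_4) / l_3 = (0.13 − 0.03) / 0.13
     = 0.1 / 0.13 = 0.769231… → 0.77

0.77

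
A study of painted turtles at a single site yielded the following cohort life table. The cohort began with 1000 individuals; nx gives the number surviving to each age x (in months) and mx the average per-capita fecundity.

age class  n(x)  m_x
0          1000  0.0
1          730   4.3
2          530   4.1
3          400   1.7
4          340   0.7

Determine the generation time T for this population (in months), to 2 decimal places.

1.68

lx = nx/n0 = nx/1000: 1, 0.73, 0.53, 0.4, 0.34
lx·mx: 0, 3.139, 2.173, 0.68, 0.238 → R0 = 6.23
x·lx·mx: 0, 3.139, 4.346, 2.04, 0.952 → Σ = 10.477
T = 10.477 / 6.23 = 1.681701… → 1.68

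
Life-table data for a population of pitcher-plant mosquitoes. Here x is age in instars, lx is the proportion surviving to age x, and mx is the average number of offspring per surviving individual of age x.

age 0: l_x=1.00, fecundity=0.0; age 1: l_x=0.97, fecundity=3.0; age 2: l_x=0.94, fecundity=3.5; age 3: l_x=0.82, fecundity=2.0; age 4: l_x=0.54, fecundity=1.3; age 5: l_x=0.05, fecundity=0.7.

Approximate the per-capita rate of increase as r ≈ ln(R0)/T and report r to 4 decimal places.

1.0598

R0 = Σ lx·mx = 0 + 2.91 + 3.29 + 1.64 + 0.702 + 0.035 = 8.577
Σ x·lx·mx = 17.393; T = 17.393/8.577 = 2.02787…
r ≈ ln(R0)/T = ln(8.577)/2.02787… = 1.059777… → 1.0598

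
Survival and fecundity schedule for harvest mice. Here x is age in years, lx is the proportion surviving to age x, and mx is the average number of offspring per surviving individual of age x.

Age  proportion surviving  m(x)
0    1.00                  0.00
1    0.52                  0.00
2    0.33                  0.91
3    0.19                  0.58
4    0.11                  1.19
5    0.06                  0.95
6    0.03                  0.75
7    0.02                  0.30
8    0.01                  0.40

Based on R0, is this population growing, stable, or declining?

declining

R0 = Σ lx·mx = 0 + 0 + 0.3003 + 0.1102 + 0.1309 + 0.057 + 0.0225 + 0.006 + 0.004 = 0.6309
R0 < 1, so the population is declining.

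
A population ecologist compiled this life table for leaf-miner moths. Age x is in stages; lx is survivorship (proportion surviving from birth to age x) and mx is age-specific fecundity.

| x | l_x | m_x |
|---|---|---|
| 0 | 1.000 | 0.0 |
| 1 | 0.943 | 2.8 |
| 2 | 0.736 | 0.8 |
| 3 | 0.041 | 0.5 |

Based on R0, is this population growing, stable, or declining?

growing

R0 = Σ lx·mx = 0 + 2.6404 + 0.5888 + 0.0205 = 3.2497
R0 > 1, so the population is growing.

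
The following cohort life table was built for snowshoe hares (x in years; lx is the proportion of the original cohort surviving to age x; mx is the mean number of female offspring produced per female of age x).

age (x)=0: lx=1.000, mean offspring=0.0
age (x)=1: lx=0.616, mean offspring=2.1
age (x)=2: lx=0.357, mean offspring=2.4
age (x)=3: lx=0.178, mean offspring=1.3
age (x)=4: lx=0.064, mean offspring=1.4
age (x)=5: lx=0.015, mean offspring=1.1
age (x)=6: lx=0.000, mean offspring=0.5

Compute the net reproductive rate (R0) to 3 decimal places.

lx·mx by age: 0, 1.2936, 0.8568, 0.2314, 0.0896, 0.0165, 0
R0 = Σ lx·mx = 2.4879 → 2.488

2.488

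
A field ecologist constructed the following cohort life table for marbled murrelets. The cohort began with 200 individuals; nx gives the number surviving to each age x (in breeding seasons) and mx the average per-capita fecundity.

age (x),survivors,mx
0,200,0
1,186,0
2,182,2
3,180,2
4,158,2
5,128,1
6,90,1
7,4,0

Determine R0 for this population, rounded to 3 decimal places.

lx = nx/n0 = nx/200: 1, 0.93, 0.91, 0.9, 0.79, 0.64, 0.45, 0.02
lx·mx by age: 0, 0, 1.82, 1.8, 1.58, 0.64, 0.45, 0
R0 = Σ lx·mx = 6.29 → 6.290

6.290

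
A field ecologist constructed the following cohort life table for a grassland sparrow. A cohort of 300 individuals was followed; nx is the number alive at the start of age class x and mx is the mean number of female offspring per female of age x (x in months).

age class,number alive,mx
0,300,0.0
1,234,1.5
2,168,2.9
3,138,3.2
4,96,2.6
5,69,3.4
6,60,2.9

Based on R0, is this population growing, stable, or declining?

lx = nx/n0 = nx/300: 1, 0.78, 0.56, 0.46, 0.32, 0.23, 0.2
R0 = Σ lx·mx = 0 + 1.17 + 1.624 + 1.472 + 0.832 + 0.782 + 0.58 = 6.46
R0 > 1, so the population is growing.

growing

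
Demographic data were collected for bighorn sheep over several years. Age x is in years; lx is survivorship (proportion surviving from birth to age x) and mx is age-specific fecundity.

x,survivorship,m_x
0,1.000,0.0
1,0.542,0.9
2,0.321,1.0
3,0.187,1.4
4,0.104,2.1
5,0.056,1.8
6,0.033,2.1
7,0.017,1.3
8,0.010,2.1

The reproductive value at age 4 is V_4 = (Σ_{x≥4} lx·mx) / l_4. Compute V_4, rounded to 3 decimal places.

lx·mx for x ≥ 4: 0.2184, 0.1008, 0.0693, 0.0221, 0.021 → sum = 0.4316
V_4 = 0.4316 / l_4 = 0.4316 / 0.104 = 4.15 → 4.150

4.150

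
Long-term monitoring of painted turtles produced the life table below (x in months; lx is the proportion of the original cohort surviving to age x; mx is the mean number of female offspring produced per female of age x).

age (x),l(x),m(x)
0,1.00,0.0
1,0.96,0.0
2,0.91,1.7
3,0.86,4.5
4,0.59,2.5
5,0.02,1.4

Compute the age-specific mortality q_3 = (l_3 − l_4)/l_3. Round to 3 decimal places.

q_3 = (l_3 − l_4) / l_3 = (0.86 − 0.59) / 0.86
     = 0.27 / 0.86 = 0.313953… → 0.314

0.314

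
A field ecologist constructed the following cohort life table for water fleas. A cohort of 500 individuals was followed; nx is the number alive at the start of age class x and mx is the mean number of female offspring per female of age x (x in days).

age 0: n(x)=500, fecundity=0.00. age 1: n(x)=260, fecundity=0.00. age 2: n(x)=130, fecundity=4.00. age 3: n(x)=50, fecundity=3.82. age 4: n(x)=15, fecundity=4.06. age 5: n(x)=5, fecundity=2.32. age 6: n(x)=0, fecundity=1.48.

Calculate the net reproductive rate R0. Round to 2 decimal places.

lx = nx/n0 = nx/500: 1, 0.52, 0.26, 0.1, 0.03, 0.01, 0
lx·mx by age: 0, 0, 1.04, 0.382, 0.1218, 0.0232, 0
R0 = Σ lx·mx = 1.567 → 1.57

1.57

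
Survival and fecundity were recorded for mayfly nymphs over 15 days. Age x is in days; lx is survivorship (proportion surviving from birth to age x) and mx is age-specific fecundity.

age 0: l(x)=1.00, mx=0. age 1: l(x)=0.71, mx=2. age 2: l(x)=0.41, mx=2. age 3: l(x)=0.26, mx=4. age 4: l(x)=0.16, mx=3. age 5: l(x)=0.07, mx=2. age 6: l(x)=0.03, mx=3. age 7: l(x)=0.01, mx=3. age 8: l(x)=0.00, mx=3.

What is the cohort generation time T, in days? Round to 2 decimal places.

lx·mx: 0, 1.42, 0.82, 1.04, 0.48, 0.14, 0.09, 0.03, 0 → R0 = 4.02
x·lx·mx: 0, 1.42, 1.64, 3.12, 1.92, 0.7, 0.54, 0.21, 0 → Σ = 9.55
T = 9.55 / 4.02 = 2.375622… → 2.38

2.38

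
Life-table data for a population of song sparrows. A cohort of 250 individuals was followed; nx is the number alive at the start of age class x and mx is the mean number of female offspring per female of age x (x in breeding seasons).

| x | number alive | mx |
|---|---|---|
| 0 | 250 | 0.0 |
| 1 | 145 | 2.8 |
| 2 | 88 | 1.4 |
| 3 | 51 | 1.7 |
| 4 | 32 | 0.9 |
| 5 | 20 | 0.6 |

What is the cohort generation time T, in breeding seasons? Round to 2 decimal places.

1.66

lx = nx/n0 = nx/250: 1, 0.58, 0.352, 0.204, 0.128, 0.08
lx·mx: 0, 1.624, 0.4928, 0.3468, 0.1152, 0.048 → R0 = 2.6268
x·lx·mx: 0, 1.624, 0.9856, 1.0404, 0.4608, 0.24 → Σ = 4.3508
T = 4.3508 / 2.6268 = 1.656312… → 1.66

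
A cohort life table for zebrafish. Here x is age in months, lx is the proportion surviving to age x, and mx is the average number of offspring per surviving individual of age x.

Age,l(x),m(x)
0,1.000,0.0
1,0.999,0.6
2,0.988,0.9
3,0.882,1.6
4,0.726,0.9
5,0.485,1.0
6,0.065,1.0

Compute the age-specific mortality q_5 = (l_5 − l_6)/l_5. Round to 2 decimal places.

0.87

q_5 = (l_5 − l_6) / l_5 = (0.485 − 0.065) / 0.485
     = 0.42 / 0.485 = 0.865979… → 0.87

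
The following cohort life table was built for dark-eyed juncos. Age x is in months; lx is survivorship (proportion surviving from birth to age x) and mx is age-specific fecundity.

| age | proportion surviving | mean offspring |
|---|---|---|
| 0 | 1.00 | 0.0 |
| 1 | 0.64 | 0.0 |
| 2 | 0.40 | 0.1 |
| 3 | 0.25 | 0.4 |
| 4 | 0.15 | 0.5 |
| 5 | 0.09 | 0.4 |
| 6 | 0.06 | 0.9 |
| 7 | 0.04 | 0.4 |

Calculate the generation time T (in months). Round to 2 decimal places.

4.04

lx·mx: 0, 0, 0.04, 0.1, 0.075, 0.036, 0.054, 0.016 → R0 = 0.321
x·lx·mx: 0, 0, 0.08, 0.3, 0.3, 0.18, 0.324, 0.112 → Σ = 1.296
T = 1.296 / 0.321 = 4.037383… → 4.04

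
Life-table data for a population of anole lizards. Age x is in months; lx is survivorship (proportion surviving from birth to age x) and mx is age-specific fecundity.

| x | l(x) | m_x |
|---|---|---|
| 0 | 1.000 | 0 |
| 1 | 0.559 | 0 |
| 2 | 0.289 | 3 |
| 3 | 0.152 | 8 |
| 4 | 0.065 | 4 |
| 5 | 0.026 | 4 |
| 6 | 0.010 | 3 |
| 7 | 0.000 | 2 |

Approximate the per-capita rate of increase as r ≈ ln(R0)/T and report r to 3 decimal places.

R0 = Σ lx·mx = 0 + 0 + 0.867 + 1.216 + 0.26 + 0.104 + 0.03 + 0 = 2.477
Σ x·lx·mx = 7.122; T = 7.122/2.477 = 2.87525…
r ≈ ln(R0)/T = ln(2.477)/2.87525… = 0.31547… → 0.315

0.315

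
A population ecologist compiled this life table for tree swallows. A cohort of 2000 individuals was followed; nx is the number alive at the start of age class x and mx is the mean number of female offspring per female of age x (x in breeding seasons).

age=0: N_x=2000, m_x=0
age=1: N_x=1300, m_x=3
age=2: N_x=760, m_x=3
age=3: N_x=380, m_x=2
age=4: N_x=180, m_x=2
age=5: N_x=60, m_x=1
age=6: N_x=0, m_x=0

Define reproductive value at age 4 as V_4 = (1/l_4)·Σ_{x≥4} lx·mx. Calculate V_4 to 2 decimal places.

lx = nx/n0 = nx/2000: 1, 0.65, 0.38, 0.19, 0.09, 0.03, 0
lx·mx for x ≥ 4: 0.18, 0.03, 0 → sum = 0.21
V_4 = 0.21 / l_4 = 0.21 / 0.09 = 2.333333… → 2.33

2.33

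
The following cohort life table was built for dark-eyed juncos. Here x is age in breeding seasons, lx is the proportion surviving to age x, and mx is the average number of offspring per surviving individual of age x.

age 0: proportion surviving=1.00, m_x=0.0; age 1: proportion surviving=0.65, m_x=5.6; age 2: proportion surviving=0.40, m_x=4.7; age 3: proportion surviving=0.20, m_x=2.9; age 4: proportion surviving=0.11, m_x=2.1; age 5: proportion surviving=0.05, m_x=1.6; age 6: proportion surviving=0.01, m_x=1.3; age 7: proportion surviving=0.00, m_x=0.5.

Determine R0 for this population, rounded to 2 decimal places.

lx·mx by age: 0, 3.64, 1.88, 0.58, 0.231, 0.08, 0.013, 0
R0 = Σ lx·mx = 6.424 → 6.42

6.42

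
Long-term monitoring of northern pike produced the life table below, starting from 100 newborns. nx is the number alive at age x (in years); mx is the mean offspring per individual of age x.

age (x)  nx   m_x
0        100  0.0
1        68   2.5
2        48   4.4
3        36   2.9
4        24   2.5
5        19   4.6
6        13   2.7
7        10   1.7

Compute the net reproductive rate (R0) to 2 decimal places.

lx = nx/n0 = nx/100: 1, 0.68, 0.48, 0.36, 0.24, 0.19, 0.13, 0.1
lx·mx by age: 0, 1.7, 2.112, 1.044, 0.6, 0.874, 0.351, 0.17
R0 = Σ lx·mx = 6.851 → 6.85

6.85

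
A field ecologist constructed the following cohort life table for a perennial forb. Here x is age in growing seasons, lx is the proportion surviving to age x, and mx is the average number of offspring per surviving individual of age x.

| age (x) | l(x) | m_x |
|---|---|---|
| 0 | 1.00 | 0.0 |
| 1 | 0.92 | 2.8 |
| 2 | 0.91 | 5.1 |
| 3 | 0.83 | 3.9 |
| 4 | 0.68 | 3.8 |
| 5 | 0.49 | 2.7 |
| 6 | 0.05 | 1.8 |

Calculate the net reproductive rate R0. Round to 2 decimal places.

14.45

lx·mx by age: 0, 2.576, 4.641, 3.237, 2.584, 1.323, 0.09
R0 = Σ lx·mx = 14.451 → 14.45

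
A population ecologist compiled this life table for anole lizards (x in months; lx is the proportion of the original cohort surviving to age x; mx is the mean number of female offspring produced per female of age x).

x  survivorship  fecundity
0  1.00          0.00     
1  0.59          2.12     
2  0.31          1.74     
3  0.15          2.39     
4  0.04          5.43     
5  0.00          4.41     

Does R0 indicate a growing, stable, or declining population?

R0 = Σ lx·mx = 0 + 1.2508 + 0.5394 + 0.3585 + 0.2172 + 0 = 2.3659
R0 > 1, so the population is growing.

growing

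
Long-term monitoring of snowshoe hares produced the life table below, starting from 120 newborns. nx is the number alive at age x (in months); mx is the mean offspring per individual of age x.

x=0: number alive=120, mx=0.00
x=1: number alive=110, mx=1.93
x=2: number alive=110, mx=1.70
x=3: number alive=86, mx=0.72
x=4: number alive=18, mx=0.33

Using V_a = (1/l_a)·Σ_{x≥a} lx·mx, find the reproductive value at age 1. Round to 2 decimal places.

4.25

lx = nx/n0 = nx/120: 1, 0.91667…, 0.91667…, 0.71667…, 0.15
lx·mx for x ≥ 1: 1.769167…, 1.558333…, 0.516…, 0.0495 → sum = 3.893…
V_1 = 3.893… / l_1 = 3.893… / 0.916667… = 4.246909… → 4.25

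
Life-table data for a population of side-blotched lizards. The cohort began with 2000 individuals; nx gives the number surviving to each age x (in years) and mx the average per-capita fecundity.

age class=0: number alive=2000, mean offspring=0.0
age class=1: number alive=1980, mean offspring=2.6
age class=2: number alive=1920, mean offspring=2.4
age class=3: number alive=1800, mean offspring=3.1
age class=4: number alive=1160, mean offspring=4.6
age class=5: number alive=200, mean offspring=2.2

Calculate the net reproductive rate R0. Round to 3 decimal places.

10.556

lx = nx/n0 = nx/2000: 1, 0.99, 0.96, 0.9, 0.58, 0.1
lx·mx by age: 0, 2.574, 2.304, 2.79, 2.668, 0.22
R0 = Σ lx·mx = 10.556 → 10.556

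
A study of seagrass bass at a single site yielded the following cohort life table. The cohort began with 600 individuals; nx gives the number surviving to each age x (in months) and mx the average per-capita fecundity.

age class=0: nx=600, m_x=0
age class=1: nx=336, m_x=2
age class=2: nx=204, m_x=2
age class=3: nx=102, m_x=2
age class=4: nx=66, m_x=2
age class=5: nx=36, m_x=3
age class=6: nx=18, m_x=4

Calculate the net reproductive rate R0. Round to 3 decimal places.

lx = nx/n0 = nx/600: 1, 0.56, 0.34, 0.17, 0.11, 0.06, 0.03
lx·mx by age: 0, 1.12, 0.68, 0.34, 0.22, 0.18, 0.12
R0 = Σ lx·mx = 2.66 → 2.660

2.660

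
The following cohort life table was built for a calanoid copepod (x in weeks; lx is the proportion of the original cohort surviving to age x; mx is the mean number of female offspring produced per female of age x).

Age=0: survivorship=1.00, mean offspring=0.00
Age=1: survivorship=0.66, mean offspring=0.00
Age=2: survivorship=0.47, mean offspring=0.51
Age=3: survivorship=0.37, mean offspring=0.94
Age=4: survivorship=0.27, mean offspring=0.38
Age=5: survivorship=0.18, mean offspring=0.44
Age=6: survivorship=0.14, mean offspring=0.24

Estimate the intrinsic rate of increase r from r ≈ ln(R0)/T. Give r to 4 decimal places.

R0 = Σ lx·mx = 0 + 0 + 0.2397 + 0.3478 + 0.1026 + 0.0792 + 0.0336 = 0.8029
Σ x·lx·mx = 2.5308; T = 2.5308/0.8029 = 3.15207…
r ≈ ln(R0)/T = ln(0.8029)/3.15207… = -0.069645… → -0.0696

-0.0696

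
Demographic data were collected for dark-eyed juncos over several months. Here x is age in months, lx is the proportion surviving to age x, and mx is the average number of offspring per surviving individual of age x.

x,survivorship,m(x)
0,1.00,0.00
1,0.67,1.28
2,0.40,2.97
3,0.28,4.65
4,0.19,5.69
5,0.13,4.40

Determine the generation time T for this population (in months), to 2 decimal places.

2.86

lx·mx: 0, 0.8576, 1.188, 1.302, 1.0811, 0.572 → R0 = 5.0007
x·lx·mx: 0, 0.8576, 2.376, 3.906, 4.3244, 2.86 → Σ = 14.324
T = 14.324 / 5.0007 = 2.864399… → 2.86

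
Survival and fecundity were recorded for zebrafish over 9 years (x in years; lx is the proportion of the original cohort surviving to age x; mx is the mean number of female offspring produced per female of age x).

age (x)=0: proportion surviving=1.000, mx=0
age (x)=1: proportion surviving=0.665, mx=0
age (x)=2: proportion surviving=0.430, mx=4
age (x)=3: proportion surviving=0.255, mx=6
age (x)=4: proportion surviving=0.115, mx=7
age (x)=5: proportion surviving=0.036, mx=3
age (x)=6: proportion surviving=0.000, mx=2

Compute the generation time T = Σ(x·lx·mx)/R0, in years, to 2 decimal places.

2.83

lx·mx: 0, 0, 1.72, 1.53, 0.805, 0.108, 0 → R0 = 4.163
x·lx·mx: 0, 0, 3.44, 4.59, 3.22, 0.54, 0 → Σ = 11.79
T = 11.79 / 4.163 = 2.832092… → 2.83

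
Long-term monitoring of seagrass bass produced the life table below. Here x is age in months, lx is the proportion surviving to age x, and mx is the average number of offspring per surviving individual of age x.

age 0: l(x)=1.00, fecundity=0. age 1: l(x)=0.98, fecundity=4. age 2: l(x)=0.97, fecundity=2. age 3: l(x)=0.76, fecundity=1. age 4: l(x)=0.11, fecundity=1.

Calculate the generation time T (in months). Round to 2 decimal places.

lx·mx: 0, 3.92, 1.94, 0.76, 0.11 → R0 = 6.73
x·lx·mx: 0, 3.92, 3.88, 2.28, 0.44 → Σ = 10.52
T = 10.52 / 6.73 = 1.56315… → 1.56

1.56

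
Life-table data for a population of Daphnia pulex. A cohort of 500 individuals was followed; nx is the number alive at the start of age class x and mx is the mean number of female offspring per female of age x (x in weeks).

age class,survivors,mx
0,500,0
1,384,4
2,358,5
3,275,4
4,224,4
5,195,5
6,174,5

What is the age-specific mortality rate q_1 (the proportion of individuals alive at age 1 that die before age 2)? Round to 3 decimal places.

lx = nx/n0 = nx/500: 1, 0.768, 0.716, 0.55, 0.448, 0.39, 0.348
q_1 = (l_1 − l_2) / l_1 = (0.768 − 0.716) / 0.768
     = 0.052 / 0.768 = 0.067708… → 0.068

0.068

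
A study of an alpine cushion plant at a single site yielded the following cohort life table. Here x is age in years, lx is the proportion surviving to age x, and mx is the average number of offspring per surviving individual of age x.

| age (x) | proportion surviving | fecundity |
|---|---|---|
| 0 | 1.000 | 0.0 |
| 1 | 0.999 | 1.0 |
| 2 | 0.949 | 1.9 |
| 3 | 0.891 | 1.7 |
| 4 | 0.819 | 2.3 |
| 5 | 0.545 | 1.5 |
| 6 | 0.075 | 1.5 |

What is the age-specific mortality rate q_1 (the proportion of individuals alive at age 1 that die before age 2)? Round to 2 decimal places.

q_1 = (l_1 − l_2) / l_1 = (0.999 − 0.949) / 0.999
     = 0.05 / 0.999 = 0.05005… → 0.05

0.05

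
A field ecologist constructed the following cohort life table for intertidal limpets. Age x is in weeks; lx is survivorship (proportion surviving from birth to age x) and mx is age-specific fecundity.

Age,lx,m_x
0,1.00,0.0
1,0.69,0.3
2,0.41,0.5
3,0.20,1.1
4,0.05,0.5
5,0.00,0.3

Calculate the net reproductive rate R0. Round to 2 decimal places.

0.66

lx·mx by age: 0, 0.207, 0.205, 0.22, 0.025, 0
R0 = Σ lx·mx = 0.657 → 0.66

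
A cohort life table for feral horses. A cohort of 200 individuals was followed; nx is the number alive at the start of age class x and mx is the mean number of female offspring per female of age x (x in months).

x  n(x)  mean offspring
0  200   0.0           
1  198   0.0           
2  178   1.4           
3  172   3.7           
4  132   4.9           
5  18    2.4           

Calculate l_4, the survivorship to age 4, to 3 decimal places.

l_4 = n_4/n_0 = 132/200 = 0.66 → 0.660

0.660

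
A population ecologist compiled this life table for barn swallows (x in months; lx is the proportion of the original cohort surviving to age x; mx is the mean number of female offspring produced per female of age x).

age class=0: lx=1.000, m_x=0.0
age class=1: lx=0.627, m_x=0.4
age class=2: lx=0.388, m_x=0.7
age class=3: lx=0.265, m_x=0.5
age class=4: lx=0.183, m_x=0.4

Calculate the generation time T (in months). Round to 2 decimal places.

2.04

lx·mx: 0, 0.2508, 0.2716, 0.1325, 0.0732 → R0 = 0.7281
x·lx·mx: 0, 0.2508, 0.5432, 0.3975, 0.2928 → Σ = 1.4843
T = 1.4843 / 0.7281 = 2.038594… → 2.04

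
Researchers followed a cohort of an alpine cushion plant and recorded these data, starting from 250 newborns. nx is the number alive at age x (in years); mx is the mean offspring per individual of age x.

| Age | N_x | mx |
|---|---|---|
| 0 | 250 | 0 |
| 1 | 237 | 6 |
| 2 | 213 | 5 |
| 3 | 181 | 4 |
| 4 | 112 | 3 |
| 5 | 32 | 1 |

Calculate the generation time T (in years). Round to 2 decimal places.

lx = nx/n0 = nx/250: 1, 0.948, 0.852, 0.724, 0.448, 0.128
lx·mx: 0, 5.688, 4.26, 2.896, 1.344, 0.128 → R0 = 14.316
x·lx·mx: 0, 5.688, 8.52, 8.688, 5.376, 0.64 → Σ = 28.912
T = 28.912 / 14.316 = 2.019559… → 2.02

2.02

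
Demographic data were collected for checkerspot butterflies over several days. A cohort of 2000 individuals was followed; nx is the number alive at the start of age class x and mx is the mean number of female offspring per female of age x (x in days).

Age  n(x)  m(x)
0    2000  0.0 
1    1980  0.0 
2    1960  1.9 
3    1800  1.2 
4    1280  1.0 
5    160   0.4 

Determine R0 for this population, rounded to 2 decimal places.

lx = nx/n0 = nx/2000: 1, 0.99, 0.98, 0.9, 0.64, 0.08
lx·mx by age: 0, 0, 1.862, 1.08, 0.64, 0.032
R0 = Σ lx·mx = 3.614 → 3.61

3.61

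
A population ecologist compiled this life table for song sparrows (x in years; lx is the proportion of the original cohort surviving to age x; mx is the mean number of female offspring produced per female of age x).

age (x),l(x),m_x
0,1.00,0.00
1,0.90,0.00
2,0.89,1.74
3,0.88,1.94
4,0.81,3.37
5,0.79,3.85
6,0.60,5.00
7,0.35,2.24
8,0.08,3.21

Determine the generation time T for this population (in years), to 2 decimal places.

lx·mx: 0, 0, 1.5486, 1.7072, 2.7297, 3.0415, 3, 0.784, 0.2568 → R0 = 13.0678
x·lx·mx: 0, 0, 3.0972, 5.1216, 10.9188, 15.2075, 18, 5.488, 2.0544 → Σ = 59.8875
T = 59.8875 / 13.0678 = 4.58283… → 4.58

4.58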